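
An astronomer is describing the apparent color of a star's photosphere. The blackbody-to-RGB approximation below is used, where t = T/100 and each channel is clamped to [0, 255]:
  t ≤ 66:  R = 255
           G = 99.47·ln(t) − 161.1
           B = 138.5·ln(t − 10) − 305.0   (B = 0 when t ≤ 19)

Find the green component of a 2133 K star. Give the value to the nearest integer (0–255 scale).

143

t = 2133/100 = 21.33; the t ≤ 66 branch applies.
G = 99.47·ln 21.33 − 161.1 = 99.47·3.0601 − 161.1 = 143.290.
Rounded: 143.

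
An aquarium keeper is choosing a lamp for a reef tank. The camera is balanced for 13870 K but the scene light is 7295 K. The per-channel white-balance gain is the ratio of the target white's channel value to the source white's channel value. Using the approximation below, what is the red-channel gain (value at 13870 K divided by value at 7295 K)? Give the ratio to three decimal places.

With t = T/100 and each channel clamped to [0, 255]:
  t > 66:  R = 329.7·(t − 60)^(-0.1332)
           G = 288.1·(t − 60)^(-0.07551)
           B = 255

0.786

At 7295 K (t = 72.95):
  R = 329.7·(72.95 − 60)^(-0.1332) = 329.7·12.95^(-0.1332) = 329.7·0.71096 = 234.404.
At 13870 K (t = 138.7):
  R = 329.7·(138.7 − 60)^(-0.1332) = 329.7·78.7^(-0.1332) = 329.7·0.55906 = 184.321.
Gain = 184.321 / 234.404 = 0.7863 → 0.786.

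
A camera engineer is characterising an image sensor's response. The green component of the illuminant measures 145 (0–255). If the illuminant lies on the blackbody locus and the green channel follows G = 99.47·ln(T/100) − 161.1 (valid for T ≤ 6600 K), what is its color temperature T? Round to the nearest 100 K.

2200 K

ln t = (145 + 161.1) / 99.47 = 3.0773.
t = e^3.0773 = 21.700.
T = 100·t = 2170 K → 2200 K to the nearest 100 K.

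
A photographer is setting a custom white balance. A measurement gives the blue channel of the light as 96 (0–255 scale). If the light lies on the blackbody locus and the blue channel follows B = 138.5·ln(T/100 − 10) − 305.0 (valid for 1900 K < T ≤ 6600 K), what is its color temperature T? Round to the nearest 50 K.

2800 K

ln(t − 10) = (96 + 305.0) / 138.5 = 2.8953.
t − 10 = e^2.8953 = 18.089, so t = 28.089.
T = 100·t = 2809 K → 2800 K to the nearest 50 K.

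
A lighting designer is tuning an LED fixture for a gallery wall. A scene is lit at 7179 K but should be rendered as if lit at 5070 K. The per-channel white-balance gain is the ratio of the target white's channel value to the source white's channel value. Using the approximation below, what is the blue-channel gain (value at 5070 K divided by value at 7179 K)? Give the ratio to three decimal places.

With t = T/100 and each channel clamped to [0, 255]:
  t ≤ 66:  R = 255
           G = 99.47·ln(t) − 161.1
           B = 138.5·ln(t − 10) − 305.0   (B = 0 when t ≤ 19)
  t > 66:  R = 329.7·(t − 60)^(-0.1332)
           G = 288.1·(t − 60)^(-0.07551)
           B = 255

At 7179 K (t = 71.79):
  B = 255 by definition for t > 66.
At 5070 K (t = 50.7):
  B = 138.5·ln(50.7 − 10) − 305.0 = 138.5·ln 40.7 − 305.0 = 138.5·3.7062 − 305.0 = 208.313.
Gain = 208.313 / 255.000 = 0.8169 → 0.817.

0.817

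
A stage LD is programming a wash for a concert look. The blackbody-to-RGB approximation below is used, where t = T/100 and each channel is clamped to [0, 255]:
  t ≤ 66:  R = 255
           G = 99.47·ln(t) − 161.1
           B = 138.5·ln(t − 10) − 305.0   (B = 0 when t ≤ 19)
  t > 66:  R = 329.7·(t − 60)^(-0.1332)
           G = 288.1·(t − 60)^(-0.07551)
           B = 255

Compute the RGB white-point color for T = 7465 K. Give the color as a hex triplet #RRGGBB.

t = 7465/100 = 74.65; the t > 66 branch applies.
R = 329.7·(74.65 − 60)^(-0.1332) = 329.7·14.65^(-0.1332) = 329.7·0.69938 = 230.584.
G = 288.1·(74.65 − 60)^(-0.07551) = 288.1·14.65^(-0.07551) = 288.1·0.81652 = 235.240.
B = 255 by definition for t > 66.
Rounded: (231, 235, 255).
In hex: #E7EBFF.

#E7EBFF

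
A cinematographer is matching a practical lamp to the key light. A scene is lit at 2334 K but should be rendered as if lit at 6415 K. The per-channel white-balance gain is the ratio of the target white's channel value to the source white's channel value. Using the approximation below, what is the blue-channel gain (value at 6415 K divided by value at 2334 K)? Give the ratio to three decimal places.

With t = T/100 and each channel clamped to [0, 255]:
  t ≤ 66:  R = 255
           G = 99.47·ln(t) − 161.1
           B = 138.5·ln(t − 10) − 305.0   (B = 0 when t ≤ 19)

4.605

At 2334 K (t = 23.34):
  B = 138.5·ln(23.34 − 10) − 305.0 = 138.5·ln 13.34 − 305.0 = 138.5·2.5908 − 305.0 = 53.821.
At 6415 K (t = 64.15):
  B = 138.5·ln(64.15 − 10) − 305.0 = 138.5·ln 54.15 − 305.0 = 138.5·3.9918 − 305.0 = 247.858.
Gain = 247.858 / 53.821 = 4.6052 → 4.605.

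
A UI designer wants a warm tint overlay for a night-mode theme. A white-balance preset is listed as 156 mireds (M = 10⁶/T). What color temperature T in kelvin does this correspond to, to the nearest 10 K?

T = 10⁶ / 156 = 6410.26 K → 6410 K.

6410 K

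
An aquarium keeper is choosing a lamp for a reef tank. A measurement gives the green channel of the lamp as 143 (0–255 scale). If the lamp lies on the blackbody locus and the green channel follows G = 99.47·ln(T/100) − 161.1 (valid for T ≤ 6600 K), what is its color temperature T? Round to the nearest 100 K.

ln t = (143 + 161.1) / 99.47 = 3.0572.
t = e^3.0572 = 21.268.
T = 100·t = 2127 K → 2100 K to the nearest 100 K.

2100 K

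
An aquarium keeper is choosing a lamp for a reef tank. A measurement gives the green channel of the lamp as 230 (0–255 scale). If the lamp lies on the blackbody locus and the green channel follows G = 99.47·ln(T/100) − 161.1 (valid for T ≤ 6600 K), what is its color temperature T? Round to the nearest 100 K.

ln t = (230 + 161.1) / 99.47 = 3.9318.
t = e^3.9318 = 51.001.
T = 100·t = 5100 K → 5100 K to the nearest 100 K.

5100 K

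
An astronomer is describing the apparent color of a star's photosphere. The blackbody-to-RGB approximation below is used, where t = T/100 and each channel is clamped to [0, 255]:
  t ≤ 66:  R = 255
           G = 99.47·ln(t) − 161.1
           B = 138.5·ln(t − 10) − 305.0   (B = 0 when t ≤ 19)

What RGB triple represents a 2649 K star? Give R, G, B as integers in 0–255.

R=255, G=165, B=83

t = 2649/100 = 26.49; the t ≤ 66 branch applies.
R = 255 by definition for t ≤ 66.
G = 99.47·ln 26.49 − 161.1 = 99.47·3.2768 − 161.1 = 164.840.
B = 138.5·ln(26.49 − 10) − 305.0 = 138.5·ln 16.49 − 305.0 = 138.5·2.8028 − 305.0 = 83.181.
Rounded: (255, 165, 83).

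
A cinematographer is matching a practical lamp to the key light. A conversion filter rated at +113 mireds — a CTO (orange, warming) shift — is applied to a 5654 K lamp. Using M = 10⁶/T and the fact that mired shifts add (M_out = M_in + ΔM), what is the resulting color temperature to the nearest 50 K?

3450 K

M_in = 10⁶/5654 = 176.87 mireds.
M_out = 176.87 + (+113) = 289.87 mireds.
T_out = 10⁶/289.87 = 3449.9 K → 3450 K.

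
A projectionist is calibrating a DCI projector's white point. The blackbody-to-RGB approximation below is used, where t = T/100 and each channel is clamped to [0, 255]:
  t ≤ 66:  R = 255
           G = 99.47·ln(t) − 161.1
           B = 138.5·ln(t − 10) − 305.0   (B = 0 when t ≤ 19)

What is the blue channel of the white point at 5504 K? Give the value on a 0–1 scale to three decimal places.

0.872

t = 5504/100 = 55.04; the t ≤ 66 branch applies.
B = 138.5·ln(55.04 − 10) − 305.0 = 138.5·ln 45.04 − 305.0 = 138.5·3.8076 − 305.0 = 222.346.
On a 0–1 scale: 222.346/255 = 0.8719 → 0.872.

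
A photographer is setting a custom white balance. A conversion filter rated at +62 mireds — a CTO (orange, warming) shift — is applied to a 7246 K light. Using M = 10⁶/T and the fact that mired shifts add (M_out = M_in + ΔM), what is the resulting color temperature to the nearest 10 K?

M_in = 10⁶/7246 = 138.01 mireds.
M_out = 138.01 + (+62) = 200.01 mireds.
T_out = 10⁶/200.01 = 4999.8 K → 5000 K.

5000 K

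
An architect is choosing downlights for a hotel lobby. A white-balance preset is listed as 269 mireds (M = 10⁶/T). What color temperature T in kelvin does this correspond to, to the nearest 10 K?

3720 K

T = 10⁶ / 269 = 3717.47 K → 3720 K.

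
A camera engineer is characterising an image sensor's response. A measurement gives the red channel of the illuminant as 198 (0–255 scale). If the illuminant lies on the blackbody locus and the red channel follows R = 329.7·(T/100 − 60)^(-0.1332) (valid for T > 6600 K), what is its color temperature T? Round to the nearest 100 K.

10600 K

(t − 60)^(-0.1332) = 198/329.7 = 0.60055.
t − 60 = 0.60055^(1/-0.1332) = 0.60055^(-7.508) = 45.980, so t = 105.980.
T = 100·t = 10598 K → 10600 K to the nearest 100 K.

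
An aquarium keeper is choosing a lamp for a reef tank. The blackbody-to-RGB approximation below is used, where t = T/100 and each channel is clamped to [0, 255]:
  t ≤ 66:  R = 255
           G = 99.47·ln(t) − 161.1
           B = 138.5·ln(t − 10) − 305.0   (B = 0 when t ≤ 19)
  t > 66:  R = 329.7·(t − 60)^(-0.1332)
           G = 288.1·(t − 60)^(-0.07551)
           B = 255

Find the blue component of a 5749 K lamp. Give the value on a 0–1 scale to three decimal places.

0.901

t = 5749/100 = 57.49; the t ≤ 66 branch applies.
B = 138.5·ln(57.49 − 10) − 305.0 = 138.5·ln 47.49 − 305.0 = 138.5·3.8605 − 305.0 = 229.682.
On a 0–1 scale: 229.682/255 = 0.9007 → 0.901.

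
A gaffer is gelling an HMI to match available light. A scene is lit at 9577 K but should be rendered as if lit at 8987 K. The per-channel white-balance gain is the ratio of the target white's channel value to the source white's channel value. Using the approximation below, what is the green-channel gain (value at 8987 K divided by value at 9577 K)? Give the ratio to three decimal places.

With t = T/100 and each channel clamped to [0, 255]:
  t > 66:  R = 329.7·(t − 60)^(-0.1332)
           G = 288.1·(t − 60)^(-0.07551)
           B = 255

1.014

At 9577 K (t = 95.77):
  G = 288.1·(95.77 − 60)^(-0.07551) = 288.1·35.77^(-0.07551) = 288.1·0.76330 = 219.906.
At 8987 K (t = 89.87):
  G = 288.1·(89.87 − 60)^(-0.07551) = 288.1·29.87^(-0.07551) = 288.1·0.77376 = 222.920.
Gain = 222.920 / 219.906 = 1.0137 → 1.014.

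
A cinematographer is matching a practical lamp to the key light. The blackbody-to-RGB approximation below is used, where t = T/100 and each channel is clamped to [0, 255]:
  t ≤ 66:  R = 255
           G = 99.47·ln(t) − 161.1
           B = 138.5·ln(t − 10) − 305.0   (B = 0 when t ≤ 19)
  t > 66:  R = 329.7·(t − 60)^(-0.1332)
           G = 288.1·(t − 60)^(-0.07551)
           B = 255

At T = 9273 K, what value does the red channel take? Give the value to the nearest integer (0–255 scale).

207

t = 9273/100 = 92.73; the t > 66 branch applies.
R = 329.7·(92.73 − 60)^(-0.1332) = 329.7·32.73^(-0.1332) = 329.7·0.62836 = 207.171.
Rounded: 207.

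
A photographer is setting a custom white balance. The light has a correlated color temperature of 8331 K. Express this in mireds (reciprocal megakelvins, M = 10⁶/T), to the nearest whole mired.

M = 10⁶ / 8331 = 120.034 → 120 mireds.

120 mireds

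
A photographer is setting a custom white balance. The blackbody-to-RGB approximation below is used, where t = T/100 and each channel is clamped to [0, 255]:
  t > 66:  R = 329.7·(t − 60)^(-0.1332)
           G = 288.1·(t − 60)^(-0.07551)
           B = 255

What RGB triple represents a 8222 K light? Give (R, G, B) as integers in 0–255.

t = 8222/100 = 82.22; the t > 66 branch applies.
R = 329.7·(82.22 − 60)^(-0.1332) = 329.7·22.22^(-0.1332) = 329.7·0.66163 = 218.139.
G = 288.1·(82.22 − 60)^(-0.07551) = 288.1·22.22^(-0.07551) = 288.1·0.79124 = 227.956.
B = 255 by definition for t > 66.
Rounded: (218, 228, 255).

(218, 228, 255)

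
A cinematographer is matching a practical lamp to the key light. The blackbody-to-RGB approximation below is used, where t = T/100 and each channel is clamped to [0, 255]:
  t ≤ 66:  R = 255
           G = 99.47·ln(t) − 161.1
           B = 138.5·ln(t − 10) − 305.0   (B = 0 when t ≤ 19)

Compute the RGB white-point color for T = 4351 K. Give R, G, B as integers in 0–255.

R=255, G=214, B=181

t = 4351/100 = 43.51; the t ≤ 66 branch applies.
R = 255 by definition for t ≤ 66.
G = 99.47·ln 43.51 − 161.1 = 99.47·3.7730 − 161.1 = 214.199.
B = 138.5·ln(43.51 − 10) − 305.0 = 138.5·ln 33.51 − 305.0 = 138.5·3.5118 − 305.0 = 181.390.
Rounded: (255, 214, 181).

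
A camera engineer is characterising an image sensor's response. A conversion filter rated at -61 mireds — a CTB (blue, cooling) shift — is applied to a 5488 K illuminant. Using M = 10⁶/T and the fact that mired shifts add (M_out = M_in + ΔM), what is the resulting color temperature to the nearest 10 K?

M_in = 10⁶/5488 = 182.22 mireds.
M_out = 182.22 + (-61) = 121.22 mireds.
T_out = 10⁶/121.22 = 8249.8 K → 8250 K.

8250 K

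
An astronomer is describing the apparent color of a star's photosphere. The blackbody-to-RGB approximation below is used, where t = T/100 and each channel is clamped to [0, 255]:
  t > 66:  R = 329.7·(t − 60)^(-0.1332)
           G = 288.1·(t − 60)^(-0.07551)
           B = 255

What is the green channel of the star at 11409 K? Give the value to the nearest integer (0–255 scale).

t = 11409/100 = 114.09; the t > 66 branch applies.
G = 288.1·(114.09 − 60)^(-0.07551) = 288.1·54.09^(-0.07551) = 288.1·0.73983 = 213.145.
Rounded: 213.

213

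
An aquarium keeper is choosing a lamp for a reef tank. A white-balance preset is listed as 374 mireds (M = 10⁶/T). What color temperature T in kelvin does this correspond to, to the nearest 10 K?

2670 K

T = 10⁶ / 374 = 2673.80 K → 2670 K.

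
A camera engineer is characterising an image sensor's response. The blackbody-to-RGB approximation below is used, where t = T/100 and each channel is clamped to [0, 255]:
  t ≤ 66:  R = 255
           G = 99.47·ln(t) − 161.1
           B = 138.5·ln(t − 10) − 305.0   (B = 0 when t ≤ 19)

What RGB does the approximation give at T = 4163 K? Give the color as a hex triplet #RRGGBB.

#FFD2AD

t = 4163/100 = 41.63; the t ≤ 66 branch applies.
R = 255 by definition for t ≤ 66.
G = 99.47·ln 41.63 − 161.1 = 99.47·3.7288 − 161.1 = 209.806.
B = 138.5·ln(41.63 − 10) − 305.0 = 138.5·ln 31.63 − 305.0 = 138.5·3.4541 − 305.0 = 173.394.
Rounded: (255, 210, 173).
In hex: #FFD2AD.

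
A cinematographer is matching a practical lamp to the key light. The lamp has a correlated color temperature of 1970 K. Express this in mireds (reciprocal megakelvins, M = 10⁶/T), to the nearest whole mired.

508 mireds

M = 10⁶ / 1970 = 507.614 → 508 mireds.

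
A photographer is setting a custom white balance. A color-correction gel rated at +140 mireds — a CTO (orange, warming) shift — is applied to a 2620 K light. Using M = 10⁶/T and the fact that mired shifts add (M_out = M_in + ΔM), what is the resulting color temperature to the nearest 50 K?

1900 K

M_in = 10⁶/2620 = 381.68 mireds.
M_out = 381.68 + (+140) = 521.68 mireds.
T_out = 10⁶/521.68 = 1916.9 K → 1900 K.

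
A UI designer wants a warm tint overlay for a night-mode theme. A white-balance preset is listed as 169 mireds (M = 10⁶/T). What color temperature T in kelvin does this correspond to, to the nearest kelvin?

T = 10⁶ / 169 = 5917.16 K → 5917 K.

5917 K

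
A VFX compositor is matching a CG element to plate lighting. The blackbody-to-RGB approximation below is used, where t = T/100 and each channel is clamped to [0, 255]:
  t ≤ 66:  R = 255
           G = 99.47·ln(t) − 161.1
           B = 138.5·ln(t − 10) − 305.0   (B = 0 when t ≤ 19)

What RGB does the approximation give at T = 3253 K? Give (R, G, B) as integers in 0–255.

t = 3253/100 = 32.53; the t ≤ 66 branch applies.
R = 255 by definition for t ≤ 66.
G = 99.47·ln 32.53 − 161.1 = 99.47·3.4822 − 161.1 = 185.271.
B = 138.5·ln(32.53 − 10) − 305.0 = 138.5·ln 22.53 − 305.0 = 138.5·3.1148 − 305.0 = 126.406.
Rounded: (255, 185, 126).

(255, 185, 126)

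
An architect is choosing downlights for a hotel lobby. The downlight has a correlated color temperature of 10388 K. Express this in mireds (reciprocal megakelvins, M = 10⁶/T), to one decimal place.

96.3 mireds

M = 10⁶ / 10388 = 96.265 → 96.3 mireds.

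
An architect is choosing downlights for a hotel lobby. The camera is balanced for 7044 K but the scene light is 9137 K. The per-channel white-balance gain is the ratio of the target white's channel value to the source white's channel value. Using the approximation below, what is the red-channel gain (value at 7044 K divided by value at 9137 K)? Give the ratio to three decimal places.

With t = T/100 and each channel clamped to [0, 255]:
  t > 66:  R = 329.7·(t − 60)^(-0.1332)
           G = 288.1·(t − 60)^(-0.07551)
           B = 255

At 9137 K (t = 91.37):
  R = 329.7·(91.37 − 60)^(-0.1332) = 329.7·31.37^(-0.1332) = 329.7·0.63192 = 208.345.
At 7044 K (t = 70.44):
  R = 329.7·(70.44 − 60)^(-0.1332) = 329.7·10.44^(-0.1332) = 329.7·0.73166 = 241.228.
Gain = 241.228 / 208.345 = 1.1578 → 1.158.

1.158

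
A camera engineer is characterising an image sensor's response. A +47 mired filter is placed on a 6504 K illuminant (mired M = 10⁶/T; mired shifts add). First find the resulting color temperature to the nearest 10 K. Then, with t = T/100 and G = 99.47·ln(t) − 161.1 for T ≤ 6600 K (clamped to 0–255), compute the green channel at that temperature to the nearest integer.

M_in = 10⁶/6504 = 153.75; M_out = 153.75 + (+47) = 200.75.
T_out = 10⁶/200.75 = 4981.3 K → 4980 K; t = 49.8.
G = 99.47·ln 49.8 − 161.1 = 99.47·3.9080 − 161.1 = 227.630.
Rounded: 228.

228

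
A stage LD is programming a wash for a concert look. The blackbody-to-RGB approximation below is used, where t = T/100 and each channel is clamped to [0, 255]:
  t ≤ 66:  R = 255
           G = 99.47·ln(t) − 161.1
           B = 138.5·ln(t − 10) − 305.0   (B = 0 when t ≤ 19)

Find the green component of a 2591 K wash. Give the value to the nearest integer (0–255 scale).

t = 2591/100 = 25.91; the t ≤ 66 branch applies.
G = 99.47·ln 25.91 − 161.1 = 99.47·3.2546 − 161.1 = 162.638.
Rounded: 163.

163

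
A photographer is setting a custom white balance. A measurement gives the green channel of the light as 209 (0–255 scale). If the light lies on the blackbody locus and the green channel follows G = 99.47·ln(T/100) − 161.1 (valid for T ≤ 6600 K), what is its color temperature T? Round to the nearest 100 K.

4100 K

ln t = (209 + 161.1) / 99.47 = 3.7207.
t = e^3.7207 = 41.294.
T = 100·t = 4129 K → 4100 K to the nearest 100 K.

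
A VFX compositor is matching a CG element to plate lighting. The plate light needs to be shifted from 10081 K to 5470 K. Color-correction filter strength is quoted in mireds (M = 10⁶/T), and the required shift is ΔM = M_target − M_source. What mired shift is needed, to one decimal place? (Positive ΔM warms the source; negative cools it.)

+83.6 mireds

M_source = 10⁶/10081 = 99.197; M_target = 10⁶/5470 = 182.815.
ΔM = 182.815 − 99.197 = 83.619 → +83.6 mireds, a warming shift.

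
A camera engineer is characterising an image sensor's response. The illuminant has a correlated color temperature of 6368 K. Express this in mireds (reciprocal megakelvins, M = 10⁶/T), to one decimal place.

M = 10⁶ / 6368 = 157.035 → 157.0 mireds.

157.0 mireds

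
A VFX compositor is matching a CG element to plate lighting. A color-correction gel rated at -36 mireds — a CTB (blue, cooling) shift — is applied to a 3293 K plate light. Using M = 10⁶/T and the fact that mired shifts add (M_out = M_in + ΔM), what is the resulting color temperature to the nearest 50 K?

3750 K

M_in = 10⁶/3293 = 303.67 mireds.
M_out = 303.67 + (-36) = 267.67 mireds.
T_out = 10⁶/267.67 = 3735.9 K → 3750 K.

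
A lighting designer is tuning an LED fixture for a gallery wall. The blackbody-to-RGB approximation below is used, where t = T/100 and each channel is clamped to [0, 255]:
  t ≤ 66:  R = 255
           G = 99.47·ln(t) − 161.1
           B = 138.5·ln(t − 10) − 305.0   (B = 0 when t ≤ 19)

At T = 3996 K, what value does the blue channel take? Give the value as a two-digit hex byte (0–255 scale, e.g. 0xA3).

t = 3996/100 = 39.96; the t ≤ 66 branch applies.
B = 138.5·ln(39.96 − 10) − 305.0 = 138.5·ln 29.96 − 305.0 = 138.5·3.3999 − 305.0 = 165.881.
Rounded: 166; in hex, 0xA6.

0xA6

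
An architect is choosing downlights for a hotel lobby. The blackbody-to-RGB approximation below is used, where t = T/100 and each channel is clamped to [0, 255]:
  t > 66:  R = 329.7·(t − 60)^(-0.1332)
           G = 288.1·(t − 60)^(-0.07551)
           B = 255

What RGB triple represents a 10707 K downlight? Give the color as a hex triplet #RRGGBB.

t = 10707/100 = 107.07; the t > 66 branch applies.
R = 329.7·(107.07 − 60)^(-0.1332) = 329.7·47.07^(-0.1332) = 329.7·0.59867 = 197.383.
G = 288.1·(107.07 − 60)^(-0.07551) = 288.1·47.07^(-0.07551) = 288.1·0.74764 = 215.394.
B = 255 by definition for t > 66.
Rounded: (197, 215, 255).
In hex: #C5D7FF.

#C5D7FF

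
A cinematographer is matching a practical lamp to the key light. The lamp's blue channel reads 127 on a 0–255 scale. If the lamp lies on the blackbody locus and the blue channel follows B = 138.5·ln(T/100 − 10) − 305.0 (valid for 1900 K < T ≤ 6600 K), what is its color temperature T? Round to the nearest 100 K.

3300 K

ln(t − 10) = (127 + 305.0) / 138.5 = 3.1191.
t − 10 = e^3.1191 = 22.627, so t = 32.627.
T = 100·t = 3263 K → 3300 K to the nearest 100 K.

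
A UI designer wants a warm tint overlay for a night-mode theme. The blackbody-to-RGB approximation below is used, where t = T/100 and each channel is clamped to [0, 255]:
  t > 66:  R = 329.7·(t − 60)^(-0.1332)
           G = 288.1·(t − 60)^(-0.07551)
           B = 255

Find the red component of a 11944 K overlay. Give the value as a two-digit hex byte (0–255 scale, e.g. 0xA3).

t = 11944/100 = 119.44; the t > 66 branch applies.
R = 329.7·(119.44 − 60)^(-0.1332) = 329.7·59.44^(-0.1332) = 329.7·0.58035 = 191.343.
Rounded: 191; in hex, 0xBF.

0xBF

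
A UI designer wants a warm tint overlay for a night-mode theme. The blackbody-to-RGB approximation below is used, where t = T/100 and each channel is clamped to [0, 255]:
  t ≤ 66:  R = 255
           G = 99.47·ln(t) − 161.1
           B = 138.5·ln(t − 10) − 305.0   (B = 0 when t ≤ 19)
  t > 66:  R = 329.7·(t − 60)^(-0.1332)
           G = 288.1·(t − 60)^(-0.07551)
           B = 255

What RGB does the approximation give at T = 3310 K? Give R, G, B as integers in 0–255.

t = 3310/100 = 33.1; the t ≤ 66 branch applies.
R = 255 by definition for t ≤ 66.
G = 99.47·ln 33.1 − 161.1 = 99.47·3.4995 − 161.1 = 186.999.
B = 138.5·ln(33.1 − 10) − 305.0 = 138.5·ln 23.1 − 305.0 = 138.5·3.1398 − 305.0 = 129.867.
Rounded: (255, 187, 130).

R=255, G=187, B=130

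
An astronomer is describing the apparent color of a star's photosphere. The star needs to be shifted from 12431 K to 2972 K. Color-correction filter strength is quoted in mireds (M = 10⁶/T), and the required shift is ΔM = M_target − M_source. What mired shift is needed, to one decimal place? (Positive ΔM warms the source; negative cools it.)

M_source = 10⁶/12431 = 80.444; M_target = 10⁶/2972 = 336.474.
ΔM = 336.474 − 80.444 = 256.030 → +256.0 mireds, a warming shift.

+256.0 mireds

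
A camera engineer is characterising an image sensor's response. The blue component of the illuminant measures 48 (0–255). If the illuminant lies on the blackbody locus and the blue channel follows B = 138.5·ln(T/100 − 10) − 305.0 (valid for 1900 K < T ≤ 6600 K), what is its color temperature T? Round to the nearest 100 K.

ln(t − 10) = (48 + 305.0) / 138.5 = 2.5487.
t − 10 = e^2.5487 = 12.791, so t = 22.791.
T = 100·t = 2279 K → 2300 K to the nearest 100 K.

2300 K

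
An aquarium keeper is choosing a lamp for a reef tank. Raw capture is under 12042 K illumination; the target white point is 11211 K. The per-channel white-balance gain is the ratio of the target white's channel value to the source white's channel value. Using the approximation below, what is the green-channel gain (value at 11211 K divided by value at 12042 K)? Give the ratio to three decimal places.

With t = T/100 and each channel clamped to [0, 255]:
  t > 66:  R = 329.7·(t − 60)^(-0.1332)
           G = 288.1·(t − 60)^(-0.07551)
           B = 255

1.011

At 12042 K (t = 120.42):
  G = 288.1·(120.42 − 60)^(-0.07551) = 288.1·60.42^(-0.07551) = 288.1·0.73367 = 211.371.
At 11211 K (t = 112.11):
  G = 288.1·(112.11 − 60)^(-0.07551) = 288.1·52.11^(-0.07551) = 288.1·0.74192 = 213.746.
Gain = 213.746 / 211.371 = 1.0112 → 1.011.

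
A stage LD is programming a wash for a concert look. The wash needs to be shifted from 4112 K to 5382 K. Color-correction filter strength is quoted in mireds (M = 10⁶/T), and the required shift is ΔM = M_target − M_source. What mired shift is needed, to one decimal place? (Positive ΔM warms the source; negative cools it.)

M_source = 10⁶/4112 = 243.191; M_target = 10⁶/5382 = 185.805.
ΔM = 185.805 − 243.191 = -57.386 → -57.4 mireds, a cooling shift.

-57.4 mireds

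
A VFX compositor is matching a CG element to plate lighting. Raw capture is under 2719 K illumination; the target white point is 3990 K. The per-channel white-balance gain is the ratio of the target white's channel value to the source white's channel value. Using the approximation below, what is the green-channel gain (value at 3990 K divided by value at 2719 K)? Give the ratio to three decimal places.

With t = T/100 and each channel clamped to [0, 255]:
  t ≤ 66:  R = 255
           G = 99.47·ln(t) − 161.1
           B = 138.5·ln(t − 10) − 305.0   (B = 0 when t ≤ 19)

At 2719 K (t = 27.19):
  G = 99.47·ln 27.19 − 161.1 = 99.47·3.3028 − 161.1 = 167.434.
At 3990 K (t = 39.9):
  G = 99.47·ln 39.9 − 161.1 = 99.47·3.6864 − 161.1 = 205.584.
Gain = 205.584 / 167.434 = 1.2278 → 1.228.

1.228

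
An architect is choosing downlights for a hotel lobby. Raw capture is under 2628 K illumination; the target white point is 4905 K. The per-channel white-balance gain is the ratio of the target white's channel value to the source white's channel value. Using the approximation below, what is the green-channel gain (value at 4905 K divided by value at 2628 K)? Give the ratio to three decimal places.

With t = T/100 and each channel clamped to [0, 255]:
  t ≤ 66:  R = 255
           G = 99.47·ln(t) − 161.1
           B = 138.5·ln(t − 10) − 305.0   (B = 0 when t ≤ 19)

1.378

At 2628 K (t = 26.28):
  G = 99.47·ln 26.28 − 161.1 = 99.47·3.2688 − 161.1 = 164.048.
At 4905 K (t = 49.05):
  G = 99.47·ln 49.05 − 161.1 = 99.47·3.8928 − 161.1 = 226.121.
Gain = 226.121 / 164.048 = 1.3784 → 1.378.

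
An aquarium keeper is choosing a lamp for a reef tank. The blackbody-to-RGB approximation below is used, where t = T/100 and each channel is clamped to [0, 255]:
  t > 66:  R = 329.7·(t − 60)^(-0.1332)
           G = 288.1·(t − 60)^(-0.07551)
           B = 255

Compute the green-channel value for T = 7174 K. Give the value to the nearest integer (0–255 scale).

239

t = 7174/100 = 71.74; the t > 66 branch applies.
G = 288.1·(71.74 − 60)^(-0.07551) = 288.1·11.74^(-0.07551) = 288.1·0.83029 = 239.206.
Rounded: 239.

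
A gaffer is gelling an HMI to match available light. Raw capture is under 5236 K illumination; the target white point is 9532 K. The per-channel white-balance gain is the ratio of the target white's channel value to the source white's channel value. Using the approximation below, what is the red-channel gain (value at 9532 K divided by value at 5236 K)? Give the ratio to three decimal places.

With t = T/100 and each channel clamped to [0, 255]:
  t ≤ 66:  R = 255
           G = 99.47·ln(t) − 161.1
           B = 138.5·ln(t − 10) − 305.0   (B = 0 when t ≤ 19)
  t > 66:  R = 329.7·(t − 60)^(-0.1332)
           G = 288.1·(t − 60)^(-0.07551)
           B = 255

0.804

At 5236 K (t = 52.36):
  R = 255 by definition for t ≤ 66.
At 9532 K (t = 95.32):
  R = 329.7·(95.32 − 60)^(-0.1332) = 329.7·35.32^(-0.1332) = 329.7·0.62202 = 205.080.
Gain = 205.080 / 255.000 = 0.8042 → 0.804.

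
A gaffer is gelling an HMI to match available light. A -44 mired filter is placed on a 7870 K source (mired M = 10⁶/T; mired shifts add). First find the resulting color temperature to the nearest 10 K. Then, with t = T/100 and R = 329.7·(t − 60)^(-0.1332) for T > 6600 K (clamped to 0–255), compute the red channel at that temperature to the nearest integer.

M_in = 10⁶/7870 = 127.06; M_out = 127.06 + (-44) = 83.06.
T_out = 10⁶/83.06 = 12038.8 K → 12040 K; t = 120.4.
R = 329.7·(120.4 − 60)^(-0.1332) = 329.7·60.4^(-0.1332) = 329.7·0.57912 = 190.935.
Rounded: 191.

191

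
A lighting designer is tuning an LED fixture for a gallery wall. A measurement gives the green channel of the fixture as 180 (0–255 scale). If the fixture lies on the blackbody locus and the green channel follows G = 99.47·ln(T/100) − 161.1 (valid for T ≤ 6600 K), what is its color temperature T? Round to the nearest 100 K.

ln t = (180 + 161.1) / 99.47 = 3.4292.
t = e^3.4292 = 30.851.
T = 100·t = 3085 K → 3100 K to the nearest 100 K.

3100 K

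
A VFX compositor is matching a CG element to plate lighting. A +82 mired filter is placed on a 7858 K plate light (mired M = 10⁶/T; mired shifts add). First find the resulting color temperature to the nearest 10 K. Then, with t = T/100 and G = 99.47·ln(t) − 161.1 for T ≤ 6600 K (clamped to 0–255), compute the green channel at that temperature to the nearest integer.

M_in = 10⁶/7858 = 127.26; M_out = 127.26 + (+82) = 209.26.
T_out = 10⁶/209.26 = 4778.8 K → 4780 K; t = 47.8.
G = 99.47·ln 47.8 − 161.1 = 99.47·3.8670 − 161.1 = 223.553.
Rounded: 224.

224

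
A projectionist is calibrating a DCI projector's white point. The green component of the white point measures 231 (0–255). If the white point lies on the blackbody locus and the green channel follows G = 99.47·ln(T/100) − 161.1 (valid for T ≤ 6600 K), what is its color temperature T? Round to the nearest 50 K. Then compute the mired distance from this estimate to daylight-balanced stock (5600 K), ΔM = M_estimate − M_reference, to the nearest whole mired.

+16 mireds

ln t = (231 + 161.1) / 99.47 = 3.9419.
t = e^3.9419 = 51.516.
T = 100·t = 5152 K → 5150 K to the nearest 50 K.
M_estimate = 10⁶/5150 = 194.17; M_reference = 10⁶/5600 = 178.57.
ΔM = 194.17 − 178.57 = 15.60 → +16 mireds.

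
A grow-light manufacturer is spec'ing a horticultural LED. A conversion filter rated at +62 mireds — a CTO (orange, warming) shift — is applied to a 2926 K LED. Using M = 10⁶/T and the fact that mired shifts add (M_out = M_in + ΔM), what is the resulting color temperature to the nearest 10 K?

2480 K

M_in = 10⁶/2926 = 341.76 mireds.
M_out = 341.76 + (+62) = 403.76 mireds.
T_out = 10⁶/403.76 = 2476.7 K → 2480 K.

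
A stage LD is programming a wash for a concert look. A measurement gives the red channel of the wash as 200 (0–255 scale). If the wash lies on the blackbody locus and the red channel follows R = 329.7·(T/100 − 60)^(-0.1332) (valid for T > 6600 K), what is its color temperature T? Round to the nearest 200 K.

(t − 60)^(-0.1332) = 200/329.7 = 0.60661.
t − 60 = 0.60661^(1/-0.1332) = 0.60661^(-7.508) = 42.638, so t = 102.638.
T = 100·t = 10264 K → 10200 K to the nearest 200 K.

10200 K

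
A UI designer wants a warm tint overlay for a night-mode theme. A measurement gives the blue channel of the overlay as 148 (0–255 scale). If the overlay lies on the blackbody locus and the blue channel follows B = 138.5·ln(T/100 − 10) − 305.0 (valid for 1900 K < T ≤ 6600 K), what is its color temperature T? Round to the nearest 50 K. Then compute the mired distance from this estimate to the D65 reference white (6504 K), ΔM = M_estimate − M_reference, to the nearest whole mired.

ln(t − 10) = (148 + 305.0) / 138.5 = 3.2708.
t − 10 = e^3.2708 = 26.331, so t = 36.331.
T = 100·t = 3633 K → 3650 K to the nearest 50 K.
M_estimate = 10⁶/3650 = 273.97; M_reference = 10⁶/6504 = 153.75.
ΔM = 273.97 − 153.75 = 120.22 → +120 mireds.

+120 mireds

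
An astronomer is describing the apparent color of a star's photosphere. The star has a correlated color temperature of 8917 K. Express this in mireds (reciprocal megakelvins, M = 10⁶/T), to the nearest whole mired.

M = 10⁶ / 8917 = 112.145 → 112 mireds.

112 mireds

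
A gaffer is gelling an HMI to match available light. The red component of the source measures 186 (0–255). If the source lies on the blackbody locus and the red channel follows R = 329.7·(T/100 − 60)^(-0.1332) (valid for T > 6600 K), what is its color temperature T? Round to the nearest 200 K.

13400 K

(t − 60)^(-0.1332) = 186/329.7 = 0.56415.
t − 60 = 0.56415^(1/-0.1332) = 0.56415^(-7.508) = 73.521, so t = 133.521.
T = 100·t = 13352 K → 13400 K to the nearest 200 K.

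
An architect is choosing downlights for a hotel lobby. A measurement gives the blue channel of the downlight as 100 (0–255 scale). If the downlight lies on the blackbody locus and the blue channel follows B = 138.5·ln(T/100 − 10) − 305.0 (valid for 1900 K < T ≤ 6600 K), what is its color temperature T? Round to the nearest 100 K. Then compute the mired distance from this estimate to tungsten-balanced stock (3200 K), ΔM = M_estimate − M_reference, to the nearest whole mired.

+32 mireds

ln(t − 10) = (100 + 305.0) / 138.5 = 2.9242.
t − 10 = e^2.9242 = 18.619, so t = 28.619.
T = 100·t = 2862 K → 2900 K to the nearest 100 K.
M_estimate = 10⁶/2900 = 344.83; M_reference = 10⁶/3200 = 312.50.
ΔM = 344.83 − 312.50 = 32.33 → +32 mireds.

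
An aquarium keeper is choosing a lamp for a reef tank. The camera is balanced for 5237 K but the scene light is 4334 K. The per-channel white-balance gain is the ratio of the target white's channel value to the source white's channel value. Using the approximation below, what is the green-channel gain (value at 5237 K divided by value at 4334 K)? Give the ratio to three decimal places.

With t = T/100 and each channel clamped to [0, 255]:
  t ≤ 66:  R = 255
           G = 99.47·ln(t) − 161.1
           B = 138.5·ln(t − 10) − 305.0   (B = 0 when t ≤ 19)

1.088

At 4334 K (t = 43.34):
  G = 99.47·ln 43.34 − 161.1 = 99.47·3.7691 − 161.1 = 213.810.
At 5237 K (t = 52.37):
  G = 99.47·ln 52.37 − 161.1 = 99.47·3.9583 − 161.1 = 232.635.
Gain = 232.635 / 213.810 = 1.0880 → 1.088.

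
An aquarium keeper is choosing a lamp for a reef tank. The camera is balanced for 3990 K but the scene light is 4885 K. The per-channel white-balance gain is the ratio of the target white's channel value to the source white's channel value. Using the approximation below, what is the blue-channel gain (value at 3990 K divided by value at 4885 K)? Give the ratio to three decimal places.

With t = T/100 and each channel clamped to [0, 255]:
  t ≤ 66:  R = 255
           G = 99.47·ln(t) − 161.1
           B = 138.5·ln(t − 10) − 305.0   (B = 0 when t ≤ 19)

At 4885 K (t = 48.85):
  B = 138.5·ln(48.85 − 10) − 305.0 = 138.5·ln 38.85 − 305.0 = 138.5·3.6597 − 305.0 = 201.870.
At 3990 K (t = 39.9):
  B = 138.5·ln(39.9 − 10) − 305.0 = 138.5·ln 29.9 − 305.0 = 138.5·3.3979 − 305.0 = 165.603.
Gain = 165.603 / 201.870 = 0.8203 → 0.820.

0.820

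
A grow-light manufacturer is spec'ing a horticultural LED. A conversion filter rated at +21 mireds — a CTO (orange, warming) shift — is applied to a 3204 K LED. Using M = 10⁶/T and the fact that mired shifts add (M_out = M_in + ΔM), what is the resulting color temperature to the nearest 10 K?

3000 K

M_in = 10⁶/3204 = 312.11 mireds.
M_out = 312.11 + (+21) = 333.11 mireds.
T_out = 10⁶/333.11 = 3002.0 K → 3000 K.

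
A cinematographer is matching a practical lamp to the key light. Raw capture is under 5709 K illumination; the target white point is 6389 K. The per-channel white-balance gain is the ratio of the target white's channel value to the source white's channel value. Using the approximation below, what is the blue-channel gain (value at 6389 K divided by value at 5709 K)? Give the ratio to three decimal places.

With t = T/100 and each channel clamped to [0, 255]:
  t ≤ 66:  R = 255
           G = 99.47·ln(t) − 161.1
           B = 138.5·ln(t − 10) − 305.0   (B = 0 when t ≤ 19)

1.082

At 5709 K (t = 57.09):
  B = 138.5·ln(57.09 − 10) − 305.0 = 138.5·ln 47.09 − 305.0 = 138.5·3.8521 − 305.0 = 228.510.
At 6389 K (t = 63.89):
  B = 138.5·ln(63.89 − 10) − 305.0 = 138.5·ln 53.89 − 305.0 = 138.5·3.9869 − 305.0 = 247.192.
Gain = 247.192 / 228.510 = 1.0818 → 1.082.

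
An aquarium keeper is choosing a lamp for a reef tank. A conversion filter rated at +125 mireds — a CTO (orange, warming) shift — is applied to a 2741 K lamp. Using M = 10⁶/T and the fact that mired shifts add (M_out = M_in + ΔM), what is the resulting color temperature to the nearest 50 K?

M_in = 10⁶/2741 = 364.83 mireds.
M_out = 364.83 + (+125) = 489.83 mireds.
T_out = 10⁶/489.83 = 2041.5 K → 2050 K.

2050 K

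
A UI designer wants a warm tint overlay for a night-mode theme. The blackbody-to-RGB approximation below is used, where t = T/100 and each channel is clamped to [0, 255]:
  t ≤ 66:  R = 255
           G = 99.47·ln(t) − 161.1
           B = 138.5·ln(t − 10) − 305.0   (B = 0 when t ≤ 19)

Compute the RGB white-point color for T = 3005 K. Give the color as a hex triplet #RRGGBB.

#FFB16E

t = 3005/100 = 30.05; the t ≤ 66 branch applies.
R = 255 by definition for t ≤ 66.
G = 99.47·ln 30.05 − 161.1 = 99.47·3.4029 − 161.1 = 177.383.
B = 138.5·ln(30.05 − 10) − 305.0 = 138.5·ln 20.05 − 305.0 = 138.5·2.9982 − 305.0 = 110.255.
Rounded: (255, 177, 110).
In hex: #FFB16E.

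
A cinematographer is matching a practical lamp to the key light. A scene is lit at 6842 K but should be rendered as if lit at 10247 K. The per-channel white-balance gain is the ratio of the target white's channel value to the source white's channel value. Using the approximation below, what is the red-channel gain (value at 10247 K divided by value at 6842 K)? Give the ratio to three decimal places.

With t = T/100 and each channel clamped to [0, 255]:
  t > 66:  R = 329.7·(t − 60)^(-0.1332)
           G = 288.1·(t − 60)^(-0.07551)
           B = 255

0.806

At 6842 K (t = 68.42):
  R = 329.7·(68.42 − 60)^(-0.1332) = 329.7·8.42^(-0.1332) = 329.7·0.75292 = 248.237.
At 10247 K (t = 102.47):
  R = 329.7·(102.47 − 60)^(-0.1332) = 329.7·42.47^(-0.1332) = 329.7·0.60693 = 200.105.
Gain = 200.105 / 248.237 = 0.8061 → 0.806.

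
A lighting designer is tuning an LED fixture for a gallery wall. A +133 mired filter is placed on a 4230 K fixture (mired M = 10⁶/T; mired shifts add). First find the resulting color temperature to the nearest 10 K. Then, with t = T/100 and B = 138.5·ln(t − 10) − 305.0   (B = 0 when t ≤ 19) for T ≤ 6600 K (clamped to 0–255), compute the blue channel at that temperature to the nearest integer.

88

M_in = 10⁶/4230 = 236.41; M_out = 236.41 + (+133) = 369.41.
T_out = 10⁶/369.41 = 2707.0 K → 2710 K; t = 27.1.
B = 138.5·ln(27.1 − 10) − 305.0 = 138.5·ln 17.1 − 305.0 = 138.5·2.8391 − 305.0 = 88.212.
Rounded: 88.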